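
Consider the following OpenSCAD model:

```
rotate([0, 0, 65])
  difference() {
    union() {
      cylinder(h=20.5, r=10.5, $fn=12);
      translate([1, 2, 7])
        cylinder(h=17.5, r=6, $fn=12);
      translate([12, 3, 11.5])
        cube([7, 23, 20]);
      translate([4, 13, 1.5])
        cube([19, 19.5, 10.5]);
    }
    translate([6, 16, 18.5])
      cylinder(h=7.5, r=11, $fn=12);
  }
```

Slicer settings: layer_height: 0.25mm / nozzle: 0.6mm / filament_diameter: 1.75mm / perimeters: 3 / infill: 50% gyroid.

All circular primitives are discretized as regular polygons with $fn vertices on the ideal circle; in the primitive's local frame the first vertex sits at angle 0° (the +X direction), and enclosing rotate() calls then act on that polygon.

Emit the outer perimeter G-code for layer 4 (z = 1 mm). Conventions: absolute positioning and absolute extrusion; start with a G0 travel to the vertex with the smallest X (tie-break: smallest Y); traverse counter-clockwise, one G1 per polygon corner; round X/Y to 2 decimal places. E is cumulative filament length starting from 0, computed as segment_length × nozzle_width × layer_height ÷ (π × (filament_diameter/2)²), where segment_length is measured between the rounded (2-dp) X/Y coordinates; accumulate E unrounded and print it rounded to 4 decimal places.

At z = 1 mm: the r=10.5 cylinder gives a regular 12-gon of circumradius 10.5 (constant along its height); the cylinder at (1, 2) is not intersected at this z (z outside [7, 24.5]); the cube at (12, 3) is not intersected at this z (z outside [11.5, 31.5]); the cube at (4, 13) is absent (z outside [1.5, 12]); Merging all regions: only the r=10.5 cylinder is present, so the union is just that shape — 1 connected region; the cylinder at (6, 16) is absent (z outside [18.5, 26]); Subtracting the remaining from the first: none of the subtracted shapes is present at this height, so the result so far is unchanged — 1 connected region; (whole slice rotated 65° about Z — lengths, areas and connectivity unchanged). The outline is a single polygon with 12 vertices. Extrusion per mm of travel: 0.6 × 0.25 / (π × 0.875²) = 0.062363. Accumulating E over each segment gives final E = 4.0678.

G0 X-10.46 Y-0.92 Z1.00
G1 X-8.60 Y-6.02 E0.3385
G1 X-4.44 Y-9.52 E0.6776
G1 X0.92 Y-10.46 E1.0169
G1 X6.02 Y-8.60 E1.3555
G1 X9.52 Y-4.44 E1.6945
G1 X10.46 Y0.92 E2.0339
G1 X8.60 Y6.02 E2.3724
G1 X4.44 Y9.52 E2.7115
G1 X-0.92 Y10.46 E3.0508
G1 X-6.02 Y8.60 E3.3894
G1 X-9.52 Y4.44 E3.7284
G1 X-10.46 Y-0.92 E4.0678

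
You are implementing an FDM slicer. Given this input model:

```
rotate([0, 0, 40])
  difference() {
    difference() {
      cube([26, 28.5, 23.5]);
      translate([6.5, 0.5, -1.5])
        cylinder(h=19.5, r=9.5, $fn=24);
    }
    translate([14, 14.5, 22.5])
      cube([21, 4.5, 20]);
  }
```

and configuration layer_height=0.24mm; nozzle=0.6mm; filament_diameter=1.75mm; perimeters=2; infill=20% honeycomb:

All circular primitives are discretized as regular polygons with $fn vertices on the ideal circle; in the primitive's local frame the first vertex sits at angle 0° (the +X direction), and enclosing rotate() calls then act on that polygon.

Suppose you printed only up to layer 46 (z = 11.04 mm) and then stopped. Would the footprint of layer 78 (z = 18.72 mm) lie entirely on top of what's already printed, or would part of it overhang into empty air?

Compare the two slices. At z = 11.04: the cube (footprint 26×28.5) is included at this height (area 741.00 mm²); the r=9.5 cylinder at (6.5, 0.5) gives a regular 24-gon of circumradius 9.5 (constant along its height) (area = (24/2)·9.500²·sin(360°/24) = 280.30 mm²); Taking the first minus the rest: starting from the 26×28.5 cube (741.00 mm²), the r=9.5 cylinder at (6.5, 0.5) partially overlaps it — only the 134.18 mm² overlap (of its 280.30 mm²) is removed, clipping the outline — area = 606.82 mm²; the cube at (14, 14.5) is not intersected at this z (z outside [22.5, 42.5]); Subtracting the remaining from the first: none of the subtracted shapes is present at this height, so the result so far is unchanged — area = 606.82 mm²; (rotated 40° about Z; rotation is an isometry so areas/perimeters/island counts are preserved). At z = 18.72: the 26×28.5 cube contributes its full rectangle (area 741.00 mm²); the cylinder at (6.5, 0.5) does not reach this height (z outside [-1.5, 18]); Taking the first minus the rest: none of the subtracted shapes is present at this height, so the 26×28.5 cube is unchanged — area = 741.00 mm²; the cube at (14, 14.5) is not intersected at this z (z outside [22.5, 42.5]); Taking the first minus the rest: none of the subtracted shapes is present at this height, so the result so far is unchanged — area = 741.00 mm²; (whole slice rotated 40° about Z — lengths, areas and connectivity unchanged). Checking containment: at z = 18.72 the cross-section extends beyond the z = 11.04 cross-section by about 134.18 mm².

part overhangs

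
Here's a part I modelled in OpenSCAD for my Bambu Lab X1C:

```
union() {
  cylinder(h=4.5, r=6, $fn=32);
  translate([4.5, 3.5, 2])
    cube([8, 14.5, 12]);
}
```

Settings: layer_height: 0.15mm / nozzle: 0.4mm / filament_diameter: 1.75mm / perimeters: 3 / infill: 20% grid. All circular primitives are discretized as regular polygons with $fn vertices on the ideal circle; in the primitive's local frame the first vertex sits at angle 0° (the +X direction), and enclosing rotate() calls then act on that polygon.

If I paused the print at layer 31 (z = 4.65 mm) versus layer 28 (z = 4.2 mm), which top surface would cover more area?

layer 28 (z = 4.2 mm)

Layer 31 (z = 4.65): the cylinder is not intersected at this z (z outside [0, 4.5]); the cube at (4.5, 3.5) (footprint 8×14.5) is included at this height (area 116.00 mm²); Taking the union: only the 8×14.5 cube at (4.5, 3.5) is present, so the union is just that shape — area = 116.00 mm². So its area = 116.00 mm². Layer 28 (z = 4.2): the cylinder: section is a regular 32-gon, circumradius r=6 (area = (32/2)·6.000²·sin(360°/32) = 112.37 mm²); the cube at (4.5, 3.5) is present — its section is the full 8×14.5 rectangle (area 116.00 mm²); Taking the union: the regions partially overlap — summed areas 228.37 mm² minus the doubly-counted overlap 0.08 mm² gives 228.30 mm² — area = 228.30 mm². So its area = 228.30 mm². Layer 28 is larger (228.30 vs 116.00 mm²).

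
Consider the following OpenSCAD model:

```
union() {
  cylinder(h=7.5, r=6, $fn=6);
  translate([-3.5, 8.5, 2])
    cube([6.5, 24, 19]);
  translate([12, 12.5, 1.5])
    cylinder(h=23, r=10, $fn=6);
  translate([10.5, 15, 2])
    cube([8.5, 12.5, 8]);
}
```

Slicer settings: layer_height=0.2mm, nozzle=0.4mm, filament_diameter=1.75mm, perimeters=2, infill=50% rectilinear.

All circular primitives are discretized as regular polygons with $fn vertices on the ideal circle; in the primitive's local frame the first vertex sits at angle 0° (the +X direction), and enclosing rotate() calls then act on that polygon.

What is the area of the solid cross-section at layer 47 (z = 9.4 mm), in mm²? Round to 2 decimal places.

At z = 9.4 mm: the cylinder is absent (z outside [0, 7.5]); the 6.5×24 cube at (-3.5, 8.5) contributes its full rectangle (area 156.00 mm²); the cylinder at (12, 12.5): section is a regular 6-gon, circumradius r=10 (area = (6/2)·10.000²·sin(360°/6) = 259.81 mm²); the 8.5×12.5 cube at (10.5, 15) contributes its full rectangle (area 106.25 mm²); Taking the union: the regions partially overlap — summed areas 522.06 mm² minus the doubly-counted overlap 50.63 mm² gives 471.43 mm² — area = 471.43 mm². Overall, the cross-section is a single solid region. Net area = 471.43 mm².

471.43 mm²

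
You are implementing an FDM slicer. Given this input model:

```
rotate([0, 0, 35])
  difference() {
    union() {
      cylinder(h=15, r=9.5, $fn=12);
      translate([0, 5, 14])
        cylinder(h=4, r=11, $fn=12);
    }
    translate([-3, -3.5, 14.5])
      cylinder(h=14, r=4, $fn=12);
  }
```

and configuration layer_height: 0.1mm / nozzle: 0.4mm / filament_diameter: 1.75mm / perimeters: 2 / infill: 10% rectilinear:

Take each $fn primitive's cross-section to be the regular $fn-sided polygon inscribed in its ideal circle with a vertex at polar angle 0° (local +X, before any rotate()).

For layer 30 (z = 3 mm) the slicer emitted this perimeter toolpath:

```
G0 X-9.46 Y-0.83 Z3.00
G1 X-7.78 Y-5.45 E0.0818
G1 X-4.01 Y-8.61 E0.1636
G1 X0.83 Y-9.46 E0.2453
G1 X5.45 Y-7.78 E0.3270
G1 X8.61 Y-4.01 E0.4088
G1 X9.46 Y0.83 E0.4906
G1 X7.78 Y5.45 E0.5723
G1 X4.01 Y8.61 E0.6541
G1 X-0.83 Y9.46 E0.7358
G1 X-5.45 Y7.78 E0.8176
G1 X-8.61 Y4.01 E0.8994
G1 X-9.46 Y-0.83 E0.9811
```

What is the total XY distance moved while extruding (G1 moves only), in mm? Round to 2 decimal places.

Sum the Euclidean lengths of each G1 segment: total = 59.00 mm.

59.00 mm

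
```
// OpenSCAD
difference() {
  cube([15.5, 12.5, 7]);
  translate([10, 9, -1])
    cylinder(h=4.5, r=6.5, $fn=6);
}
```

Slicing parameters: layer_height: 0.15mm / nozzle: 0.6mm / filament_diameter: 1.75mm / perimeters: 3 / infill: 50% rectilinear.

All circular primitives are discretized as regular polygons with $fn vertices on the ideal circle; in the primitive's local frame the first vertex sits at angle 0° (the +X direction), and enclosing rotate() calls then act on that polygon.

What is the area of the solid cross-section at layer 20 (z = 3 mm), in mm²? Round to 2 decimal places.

102.17 mm²

At z = 3 mm: the cube (footprint 15.5×12.5) is included at this height (area 193.75 mm²); the r=6.5 cylinder at (10, 9) contributes a regular 6-gon of circumradius 6.5 (area = (6/2)·6.500²·sin(360°/6) = 109.77 mm²); After the difference (first − rest): starting from the 15.5×12.5 cube (193.75 mm²), the r=6.5 cylinder at (10, 9) partially overlaps it — only the 91.58 mm² overlap (of its 109.77 mm²) is removed, clipping the outline — area = 102.17 mm². Overall, the cross-section has 2 separate islands. Net area = 102.17 mm².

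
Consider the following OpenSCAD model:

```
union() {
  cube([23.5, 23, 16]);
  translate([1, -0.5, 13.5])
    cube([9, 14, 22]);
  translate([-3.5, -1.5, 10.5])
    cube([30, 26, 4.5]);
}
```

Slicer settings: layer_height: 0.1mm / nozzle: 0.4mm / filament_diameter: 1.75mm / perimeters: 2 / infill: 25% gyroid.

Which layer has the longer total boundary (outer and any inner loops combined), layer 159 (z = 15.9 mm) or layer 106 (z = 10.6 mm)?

Layer 159 (z = 15.9): the cube is present — its section is the full 23.5×23 rectangle (perimeter 93.00 mm); the cube at (1, -0.5) (footprint 9×14) is included at this height (perimeter 46.00 mm); the cube at (-3.5, -1.5) does not reach this height (z outside [10.5, 15]); Merging all regions: the regions partially overlap (shared area 121.50 mm²), so the edge portions inside another operand are dropped and the merged outline is re-measured after clipping — boundary = 94.00 mm. So its perimeter = 94.00 mm. Layer 106 (z = 10.6): the 23.5×23 cube contributes its full rectangle (perimeter 93.00 mm); the cube at (1, -0.5) does not reach this height (z outside [13.5, 35.5]); the cube at (-3.5, -1.5) (footprint 30×26) is included at this height (perimeter 112.00 mm); Combining (union): the 23.5×23 cube lies entirely inside the 30×26 cube at (-3.5, -1.5), so the union is just the 30×26 cube at (-3.5, -1.5) — boundary = 112.00 mm. So its perimeter = 112.00 mm. Layer 106 is larger (112.00 vs 94.00 mm).

layer 106 (z = 10.6 mm)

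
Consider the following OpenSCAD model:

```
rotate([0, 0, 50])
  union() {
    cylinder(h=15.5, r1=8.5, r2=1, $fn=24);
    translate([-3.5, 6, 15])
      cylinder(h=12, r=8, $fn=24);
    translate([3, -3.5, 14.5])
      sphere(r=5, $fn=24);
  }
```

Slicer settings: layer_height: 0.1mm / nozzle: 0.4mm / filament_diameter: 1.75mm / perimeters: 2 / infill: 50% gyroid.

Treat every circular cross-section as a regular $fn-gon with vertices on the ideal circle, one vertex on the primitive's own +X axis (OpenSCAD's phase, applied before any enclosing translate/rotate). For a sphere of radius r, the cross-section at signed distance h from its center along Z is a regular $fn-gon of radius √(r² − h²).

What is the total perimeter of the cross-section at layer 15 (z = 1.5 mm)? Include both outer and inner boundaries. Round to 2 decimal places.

At z = 1.5 mm: the cone: at t=0.097 of its height the radius interpolates to r₁+(r₂−r₁)t = 7.774, giving a regular 24-gon of that circumradius (perimeter = 2·24·7.774·sin(180°/24) = 48.71 mm); the cylinder at (-3.5, 6) is absent (z outside [15, 27]); the sphere at (3, -3.5) is absent (|z−center|=13.000 > r=5); Merging all regions: only the cone is present, so the union is just that shape — boundary = 48.71 mm; (whole slice rotated 50° about Z — lengths, areas and connectivity unchanged). Overall, the cross-section is a single solid region. Total boundary length (outer) = 48.71 mm.

48.71 mm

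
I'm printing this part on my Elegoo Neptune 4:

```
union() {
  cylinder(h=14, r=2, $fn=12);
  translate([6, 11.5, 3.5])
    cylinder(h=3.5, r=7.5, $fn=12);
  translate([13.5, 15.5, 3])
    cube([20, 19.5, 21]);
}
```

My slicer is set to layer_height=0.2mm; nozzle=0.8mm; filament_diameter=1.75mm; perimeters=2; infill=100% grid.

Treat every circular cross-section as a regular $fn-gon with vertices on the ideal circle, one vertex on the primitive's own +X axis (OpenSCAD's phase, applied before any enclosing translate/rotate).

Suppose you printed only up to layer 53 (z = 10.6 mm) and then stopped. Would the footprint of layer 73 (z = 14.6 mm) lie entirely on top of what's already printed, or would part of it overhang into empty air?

Compare the two slices. At z = 10.6: the r=2 cylinder gives a regular 12-gon of circumradius 2 (constant along its height) (area = (12/2)·2.000²·sin(360°/12) = 12.00 mm²); the cylinder at (6, 11.5) does not reach this height (z outside [3.5, 7]); the cube at (13.5, 15.5) is present — its section is the full 20×19.5 rectangle (area 390.00 mm²); Taking the union: the 2 present regions are separate (no shared area or edge), so areas and boundary lengths simply add and each stays a separate island — area = 402.00 mm². At z = 14.6: the cylinder is not intersected at this z (z outside [0, 14]); the cylinder at (6, 11.5) does not reach this height (z outside [3.5, 7]); the cube at (13.5, 15.5) (footprint 20×19.5) is included at this height (area 390.00 mm²); Merging all regions: only the 20×19.5 cube at (13.5, 15.5) is present, so the union is just that shape — area = 390.00 mm². Checking containment: the cross-section at z = 14.6 is a subset of the cross-section at z = 10.6.

entirely on top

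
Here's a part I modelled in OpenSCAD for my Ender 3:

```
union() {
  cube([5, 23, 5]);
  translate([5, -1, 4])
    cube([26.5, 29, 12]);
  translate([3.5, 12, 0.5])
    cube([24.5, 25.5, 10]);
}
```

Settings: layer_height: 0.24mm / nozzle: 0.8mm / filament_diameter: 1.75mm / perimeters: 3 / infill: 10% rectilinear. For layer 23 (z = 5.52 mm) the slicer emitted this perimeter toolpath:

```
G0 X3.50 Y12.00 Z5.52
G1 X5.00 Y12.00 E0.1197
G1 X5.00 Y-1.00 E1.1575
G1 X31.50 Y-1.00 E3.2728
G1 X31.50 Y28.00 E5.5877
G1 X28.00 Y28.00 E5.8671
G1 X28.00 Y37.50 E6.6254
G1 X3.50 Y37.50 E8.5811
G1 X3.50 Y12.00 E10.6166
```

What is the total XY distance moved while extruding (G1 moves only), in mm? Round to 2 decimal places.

133.00 mm

Sum the Euclidean lengths of each G1 segment: total = 133.00 mm.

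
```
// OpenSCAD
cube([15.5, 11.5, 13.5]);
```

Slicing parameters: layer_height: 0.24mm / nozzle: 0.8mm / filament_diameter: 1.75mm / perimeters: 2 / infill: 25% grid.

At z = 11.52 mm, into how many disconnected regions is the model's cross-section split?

1

At z = 11.52 mm: the cube (footprint 15.5×11.5) is included at this height. The result has 1 disconnected region.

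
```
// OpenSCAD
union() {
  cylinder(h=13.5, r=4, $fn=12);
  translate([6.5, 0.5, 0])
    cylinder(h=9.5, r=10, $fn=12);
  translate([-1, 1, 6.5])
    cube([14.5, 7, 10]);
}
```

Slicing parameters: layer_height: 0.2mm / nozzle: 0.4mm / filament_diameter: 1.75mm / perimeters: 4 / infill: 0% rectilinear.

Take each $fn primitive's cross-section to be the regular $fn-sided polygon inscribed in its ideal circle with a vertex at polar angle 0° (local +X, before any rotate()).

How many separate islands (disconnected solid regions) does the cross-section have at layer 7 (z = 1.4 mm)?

1

At z = 1.4 mm: the cylinder: section is a regular 12-gon, circumradius r=4; the r=10 cylinder at (6.5, 0.5) contributes a regular 12-gon of circumradius 10; the cube at (-1, 1) does not reach this height (z outside [6.5, 16.5]); Combining (union): the regions partially overlap (shared area 45.57 mm²), so overlapping operands fuse into one piece — 1 connected region. Overall, the cross-section is a single solid region. Island count = 1.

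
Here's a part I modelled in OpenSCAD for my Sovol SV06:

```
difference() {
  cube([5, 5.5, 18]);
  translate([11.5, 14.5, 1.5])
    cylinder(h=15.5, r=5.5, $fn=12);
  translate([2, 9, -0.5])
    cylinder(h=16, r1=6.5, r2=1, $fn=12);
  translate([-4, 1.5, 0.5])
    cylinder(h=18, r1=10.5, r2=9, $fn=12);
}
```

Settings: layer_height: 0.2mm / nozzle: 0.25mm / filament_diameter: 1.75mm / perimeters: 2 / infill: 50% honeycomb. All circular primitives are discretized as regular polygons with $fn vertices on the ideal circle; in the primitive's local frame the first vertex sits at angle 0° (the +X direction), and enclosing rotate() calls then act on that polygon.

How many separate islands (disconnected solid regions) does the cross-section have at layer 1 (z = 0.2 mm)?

1

At z = 0.2 mm: the cube is present — its section is the full 5×5.5 rectangle; the cylinder at (11.5, 14.5) is not intersected at this z (z outside [1.5, 17]); the cone at (2, 9): at t=0.044 of its height the radius interpolates to r₁+(r₂−r₁)t = 6.259, giving a regular 12-gon of that circumradius; the cone at (-4, 1.5) is absent (z outside [0.5, 18.5]); Taking the first minus the rest: starting from the 5×5.5 cube, the cone at (2, 9) partially overlaps it — only the 12.06 mm² overlap (of its 117.54 mm²) is removed, clipping the outline — 1 connected region. Overall, the cross-section is a single solid region. Island count = 1.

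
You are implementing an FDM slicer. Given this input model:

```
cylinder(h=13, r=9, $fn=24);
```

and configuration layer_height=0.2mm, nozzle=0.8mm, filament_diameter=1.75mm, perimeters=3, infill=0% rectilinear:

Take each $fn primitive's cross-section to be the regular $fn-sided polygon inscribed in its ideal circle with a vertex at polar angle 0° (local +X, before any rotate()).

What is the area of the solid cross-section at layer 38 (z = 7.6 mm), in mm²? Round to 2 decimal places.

At z = 7.6 mm: the cylinder: section is a regular 24-gon, circumradius r=9 (area = (24/2)·9.000²·sin(360°/24) = 251.57 mm²). Overall, the cross-section is a single solid region. Net area = 251.57 mm².

251.57 mm²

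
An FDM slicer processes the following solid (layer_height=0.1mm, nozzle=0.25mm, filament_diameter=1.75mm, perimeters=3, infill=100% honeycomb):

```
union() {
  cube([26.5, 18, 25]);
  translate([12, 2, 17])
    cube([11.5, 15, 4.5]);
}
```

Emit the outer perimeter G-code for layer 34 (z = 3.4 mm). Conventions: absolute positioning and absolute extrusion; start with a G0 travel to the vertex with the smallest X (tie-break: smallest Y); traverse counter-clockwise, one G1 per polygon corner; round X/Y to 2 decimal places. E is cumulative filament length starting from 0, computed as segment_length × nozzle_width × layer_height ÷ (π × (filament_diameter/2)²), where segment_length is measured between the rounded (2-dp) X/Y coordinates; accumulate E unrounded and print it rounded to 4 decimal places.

G0 X0.00 Y0.00 Z3.40
G1 X26.50 Y0.00 E0.2754
G1 X26.50 Y18.00 E0.4625
G1 X0.00 Y18.00 E0.7380
G1 X0.00 Y0.00 E0.9250

At z = 3.4 mm: the 26.5×18 cube contributes its full rectangle; the cube at (12, 2) is not intersected at this z (z outside [17, 21.5]); Merging all regions: only the 26.5×18 cube is present, so the union is just that shape — 1 connected region. The outline is a single polygon with 4 vertices. Extrusion per mm of travel: 0.25 × 0.1 / (π × 0.875²) = 0.010394. Accumulating E over each segment gives final E = 0.9250.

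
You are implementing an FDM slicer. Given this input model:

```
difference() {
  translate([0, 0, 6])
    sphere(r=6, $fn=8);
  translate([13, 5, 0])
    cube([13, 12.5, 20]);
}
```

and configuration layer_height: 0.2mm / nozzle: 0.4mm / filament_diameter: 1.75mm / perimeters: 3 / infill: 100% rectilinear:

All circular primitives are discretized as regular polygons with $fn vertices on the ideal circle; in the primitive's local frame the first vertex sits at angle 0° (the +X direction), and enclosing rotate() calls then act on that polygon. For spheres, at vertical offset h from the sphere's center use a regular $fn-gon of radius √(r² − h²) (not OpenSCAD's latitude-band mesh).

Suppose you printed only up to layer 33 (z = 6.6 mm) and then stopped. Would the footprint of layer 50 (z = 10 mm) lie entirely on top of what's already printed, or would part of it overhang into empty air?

entirely on top

Compare the two slices. At z = 6.6: the sphere: section is a regular 8-gon, circumradius = √(r²−h²) = √(6²−0.6²) = 5.970 (area = (8/2)·5.970²·sin(360°/8) = 100.81 mm²); the 13×12.5 cube at (13, 5) contributes its full rectangle (area 162.50 mm²); Taking the first minus the rest: starting from the r=6 sphere (100.81 mm²), the 13×12.5 cube at (13, 5) misses the remaining region (no effect) — area = 100.81 mm². At z = 10: the r=6 sphere contributes a regular 8-gon of circumradius √(6²−4²) = 4.472 (area = (8/2)·4.472²·sin(360°/8) = 56.57 mm²); the 13×12.5 cube at (13, 5) contributes its full rectangle (area 162.50 mm²); Taking the first minus the rest: starting from the r=6 sphere (56.57 mm²), the 13×12.5 cube at (13, 5) misses the remaining region (no effect) — area = 56.57 mm². Checking containment: the cross-section at z = 10 is a subset of the cross-section at z = 6.6.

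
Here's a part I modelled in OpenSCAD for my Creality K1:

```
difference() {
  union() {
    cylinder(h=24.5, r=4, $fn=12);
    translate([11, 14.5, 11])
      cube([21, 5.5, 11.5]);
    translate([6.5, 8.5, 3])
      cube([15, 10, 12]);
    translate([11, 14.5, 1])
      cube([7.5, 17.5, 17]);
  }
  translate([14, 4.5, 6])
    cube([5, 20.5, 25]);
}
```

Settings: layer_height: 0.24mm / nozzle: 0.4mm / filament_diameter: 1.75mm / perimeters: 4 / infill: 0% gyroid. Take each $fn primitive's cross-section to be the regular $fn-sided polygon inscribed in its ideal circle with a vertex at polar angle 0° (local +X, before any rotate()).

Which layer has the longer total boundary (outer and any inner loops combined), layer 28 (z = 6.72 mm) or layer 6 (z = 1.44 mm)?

layer 28 (z = 6.72 mm)

Layer 28 (z = 6.72): the r=4 cylinder contributes a regular 12-gon of circumradius 4 (perimeter = 2·12·4.000·sin(180°/12) = 24.85 mm); the cube at (11, 14.5) does not reach this height (z outside [11, 22.5]); the cube at (6.5, 8.5) (footprint 15×10) is included at this height (perimeter 50.00 mm); the cube at (11, 14.5) (footprint 7.5×17.5) is included at this height (perimeter 50.00 mm); Taking the union: the regions partially overlap (shared area 30.00 mm²), so the edge portions inside another operand are dropped and the merged outline is re-measured after clipping — boundary = 101.85 mm; the 5×20.5 cube at (14, 4.5) contributes its full rectangle (perimeter 51.00 mm); After the difference (first − rest): starting from the result so far, the 5×20.5 cube at (14, 4.5) partially overlaps it — only the 79.25 mm² overlap (of its 102.50 mm²) is removed, clipping the outline — boundary = 120.85 mm. So its perimeter = 120.85 mm. Layer 6 (z = 1.44): the r=4 cylinder gives a regular 12-gon of circumradius 4 (constant along its height) (perimeter = 2·12·4.000·sin(180°/12) = 24.85 mm); the cube at (11, 14.5) is absent (z outside [11, 22.5]); the cube at (6.5, 8.5) is not intersected at this z (z outside [3, 15]); the cube at (11, 14.5) (footprint 7.5×17.5) is included at this height (perimeter 50.00 mm); Combining (union): the 2 present regions are separate (no shared area or edge), so areas and boundary lengths simply add and each stays a separate island — boundary = 74.85 mm; the cube at (14, 4.5) is not intersected at this z (z outside [6, 31]); Taking the first minus the rest: none of the subtracted shapes is present at this height, so that combined region is unchanged — boundary = 74.85 mm. So its perimeter = 74.85 mm. Layer 28 is larger (120.85 vs 74.85 mm).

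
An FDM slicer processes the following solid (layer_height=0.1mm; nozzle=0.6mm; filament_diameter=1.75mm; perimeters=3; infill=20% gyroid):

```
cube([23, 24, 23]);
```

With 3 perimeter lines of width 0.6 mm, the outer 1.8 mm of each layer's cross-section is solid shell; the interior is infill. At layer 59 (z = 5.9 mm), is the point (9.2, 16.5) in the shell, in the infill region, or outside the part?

At z = 5.9 mm: the cube (footprint 23×24) is included at this height. Overall, the cross-section is a single solid region. The nearest boundary edge runs (23.00, 24.00)→(0.00, 24.00); distance from the point to it = 7.50 mm. The point is inside the cross-section and 7.50 mm from the nearest boundary — more than the 1.8 mm shell width (3 × 0.6), so it's in the infill interior.

infill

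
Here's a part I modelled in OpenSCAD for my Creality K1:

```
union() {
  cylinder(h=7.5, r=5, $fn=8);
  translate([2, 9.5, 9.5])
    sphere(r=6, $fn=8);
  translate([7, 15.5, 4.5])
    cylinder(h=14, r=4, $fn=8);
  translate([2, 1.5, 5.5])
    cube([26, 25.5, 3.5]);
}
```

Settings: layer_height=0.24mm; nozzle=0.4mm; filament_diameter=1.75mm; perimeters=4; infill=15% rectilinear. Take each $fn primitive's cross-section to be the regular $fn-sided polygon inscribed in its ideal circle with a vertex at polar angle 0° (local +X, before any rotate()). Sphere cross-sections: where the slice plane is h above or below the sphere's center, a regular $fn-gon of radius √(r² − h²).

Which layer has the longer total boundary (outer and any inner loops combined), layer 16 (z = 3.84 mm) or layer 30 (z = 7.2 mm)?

Layer 16 (z = 3.84): the r=5 cylinder gives a regular 8-gon of circumradius 5 (constant along its height) (perimeter = 2·8·5.000·sin(180°/8) = 30.61 mm); the r=6 sphere at (2, 9.5) contributes a regular 8-gon of circumradius √(6²−5.66²) = 1.991 (perimeter = 2·8·1.991·sin(180°/8) = 12.19 mm); the cylinder at (7, 15.5) is absent (z outside [4.5, 18.5]); the cube at (2, 1.5) is absent (z outside [5.5, 9]); Taking the union: the 2 present regions are separate (no shared area or edge), so areas and boundary lengths simply add and each stays a separate island — boundary = 42.81 mm. So its perimeter = 42.81 mm. Layer 30 (z = 7.2): the cylinder: section is a regular 8-gon, circumradius r=5 (perimeter = 2·8·5.000·sin(180°/8) = 30.61 mm); the r=6 sphere at (2, 9.5) slices to a regular 8-gon of circumradius 5.542 (√(r²−h²) with h=2.3 from center) (perimeter = 2·8·5.542·sin(180°/8) = 33.93 mm); the cylinder at (7, 15.5): section is a regular 8-gon, circumradius r=4 (perimeter = 2·8·4.000·sin(180°/8) = 24.49 mm); the 26×25.5 cube at (2, 1.5) contributes its full rectangle (perimeter 103.00 mm); Merging all regions: the regions partially overlap (shared area 93.61 mm²), so the edge portions inside another operand are dropped and the merged outline is re-measured after clipping — boundary = 125.91 mm. So its perimeter = 125.91 mm. Layer 30 is larger (125.91 vs 42.81 mm).

layer 30 (z = 7.2 mm)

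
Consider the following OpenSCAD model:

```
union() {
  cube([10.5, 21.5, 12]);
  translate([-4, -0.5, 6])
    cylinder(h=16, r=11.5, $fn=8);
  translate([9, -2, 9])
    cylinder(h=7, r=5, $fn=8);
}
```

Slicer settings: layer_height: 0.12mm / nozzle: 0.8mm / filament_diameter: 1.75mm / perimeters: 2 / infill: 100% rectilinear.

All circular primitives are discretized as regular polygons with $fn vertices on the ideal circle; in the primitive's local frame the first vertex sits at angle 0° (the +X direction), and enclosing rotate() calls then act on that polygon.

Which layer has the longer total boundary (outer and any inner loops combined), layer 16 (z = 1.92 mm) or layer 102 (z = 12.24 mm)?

layer 102 (z = 12.24 mm)

Layer 16 (z = 1.92): the 10.5×21.5 cube contributes its full rectangle (perimeter 64.00 mm); the cylinder at (-4, -0.5) does not reach this height (z outside [6, 22]); the cylinder at (9, -2) is not intersected at this z (z outside [9, 16]); Combining (union): only the 10.5×21.5 cube is present, so the union is just that shape — boundary = 64.00 mm. So its perimeter = 64.00 mm. Layer 102 (z = 12.24): the cube is absent (z outside [0, 12]); the r=11.5 cylinder at (-4, -0.5) contributes a regular 8-gon of circumradius 11.5 (perimeter = 2·8·11.500·sin(180°/8) = 70.41 mm); the cylinder at (9, -2): section is a regular 8-gon, circumradius r=5 (perimeter = 2·8·5.000·sin(180°/8) = 30.61 mm); Taking the union: the regions partially overlap (shared area 13.71 mm²), so the edge portions inside another operand are dropped and the merged outline is re-measured after clipping — boundary = 84.29 mm. So its perimeter = 84.29 mm. Layer 102 is larger (84.29 vs 64.00 mm).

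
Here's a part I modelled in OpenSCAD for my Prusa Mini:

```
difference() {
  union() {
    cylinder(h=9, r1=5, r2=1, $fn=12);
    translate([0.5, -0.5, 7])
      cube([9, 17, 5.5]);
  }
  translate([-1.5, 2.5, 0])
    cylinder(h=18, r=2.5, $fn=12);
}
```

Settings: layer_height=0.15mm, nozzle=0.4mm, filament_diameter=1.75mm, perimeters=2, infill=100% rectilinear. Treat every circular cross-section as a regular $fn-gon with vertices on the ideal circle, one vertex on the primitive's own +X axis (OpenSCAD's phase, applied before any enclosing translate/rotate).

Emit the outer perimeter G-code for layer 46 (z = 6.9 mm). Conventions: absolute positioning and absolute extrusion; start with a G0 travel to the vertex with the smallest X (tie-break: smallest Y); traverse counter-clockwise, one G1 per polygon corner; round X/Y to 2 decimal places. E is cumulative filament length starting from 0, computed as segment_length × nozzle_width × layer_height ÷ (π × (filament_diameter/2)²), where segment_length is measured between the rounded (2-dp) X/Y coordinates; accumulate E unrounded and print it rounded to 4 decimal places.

G0 X-1.93 Y0.00 Z6.90
G1 X-1.67 Y-0.97 E0.0251
G1 X-0.97 Y-1.67 E0.0497
G1 X0.00 Y-1.93 E0.0748
G1 X0.97 Y-1.67 E0.0998
G1 X1.67 Y-0.97 E0.1245
G1 X1.93 Y0.00 E0.1496
G1 X1.67 Y0.97 E0.1746
G1 X0.97 Y1.67 E0.1993
G1 X0.79 Y1.72 E0.2040
G1 X0.67 Y1.25 E0.2161
G1 X-0.25 Y0.33 E0.2486
G1 X-1.50 Y0.00 E0.2808
G1 X-1.90 Y0.11 E0.2912
G1 X-1.93 Y0.00 E0.2940

At z = 6.9 mm: the cone: at t=0.767 of its height the radius interpolates to r₁+(r₂−r₁)t = 1.933, giving a regular 12-gon of that circumradius; the cube at (0.5, -0.5) is absent (z outside [7, 12.5]); Taking the union: only the cone is present, so the union is just that shape — 1 connected region; the cylinder at (-1.5, 2.5): section is a regular 12-gon, circumradius r=2.5; Subtracting the remaining from the first: starting from that combined region, the r=2.5 cylinder at (-1.5, 2.5) partially overlaps it — only the 3.10 mm² overlap (of its 18.75 mm²) is removed, clipping the outline — 1 connected region. The outline is a single polygon with 14 vertices. Extrusion per mm of travel: 0.4 × 0.15 / (π × 0.875²) = 0.024945. Accumulating E over each segment gives final E = 0.2940.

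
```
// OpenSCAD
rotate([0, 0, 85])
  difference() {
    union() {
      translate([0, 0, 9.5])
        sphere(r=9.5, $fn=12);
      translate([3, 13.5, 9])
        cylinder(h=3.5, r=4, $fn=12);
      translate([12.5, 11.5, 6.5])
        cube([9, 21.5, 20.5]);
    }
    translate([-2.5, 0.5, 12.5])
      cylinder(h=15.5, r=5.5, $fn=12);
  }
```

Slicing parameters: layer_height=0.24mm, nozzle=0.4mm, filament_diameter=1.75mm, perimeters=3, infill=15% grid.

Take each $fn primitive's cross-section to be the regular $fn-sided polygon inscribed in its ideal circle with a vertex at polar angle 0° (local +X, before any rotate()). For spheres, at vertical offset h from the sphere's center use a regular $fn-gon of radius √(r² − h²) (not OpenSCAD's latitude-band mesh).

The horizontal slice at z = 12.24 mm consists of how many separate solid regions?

3

At z = 12.24 mm: the r=9.5 sphere contributes a regular 12-gon of circumradius √(9.5²−2.74²) = 9.096; the cylinder at (3, 13.5): section is a regular 12-gon, circumradius r=4; the cube at (12.5, 11.5) (footprint 9×21.5) is included at this height; Taking the union: the 3 present regions are separate (no shared area or edge), so areas and boundary lengths simply add and each stays a separate island — 3 connected regions; the cylinder at (-2.5, 0.5) does not reach this height (z outside [12.5, 28]); Taking the first minus the rest: none of the subtracted shapes is present at this height, so the result so far is unchanged — 3 connected regions; (whole slice rotated 85° about Z — lengths, areas and connectivity unchanged). The result has 3 disconnected regions.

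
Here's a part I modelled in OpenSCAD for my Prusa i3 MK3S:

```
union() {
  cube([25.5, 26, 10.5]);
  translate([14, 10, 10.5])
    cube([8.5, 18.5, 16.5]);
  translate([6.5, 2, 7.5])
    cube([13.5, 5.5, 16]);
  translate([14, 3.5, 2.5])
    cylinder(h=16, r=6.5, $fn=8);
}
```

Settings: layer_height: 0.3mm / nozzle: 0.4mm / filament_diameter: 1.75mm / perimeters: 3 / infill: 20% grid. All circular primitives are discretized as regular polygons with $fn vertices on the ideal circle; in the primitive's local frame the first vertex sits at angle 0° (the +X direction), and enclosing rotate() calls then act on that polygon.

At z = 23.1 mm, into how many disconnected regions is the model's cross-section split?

2

At z = 23.1 mm: the cube is not intersected at this z (z outside [0, 10.5]); the cube at (14, 10) is present — its section is the full 8.5×18.5 rectangle; the cube at (6.5, 2) (footprint 13.5×5.5) is included at this height; the cylinder at (14, 3.5) is absent (z outside [2.5, 18.5]); Combining (union): the 2 present regions are separate (no shared area or edge), so areas and boundary lengths simply add and each stays a separate island — 2 connected regions. The result has 2 disconnected regions.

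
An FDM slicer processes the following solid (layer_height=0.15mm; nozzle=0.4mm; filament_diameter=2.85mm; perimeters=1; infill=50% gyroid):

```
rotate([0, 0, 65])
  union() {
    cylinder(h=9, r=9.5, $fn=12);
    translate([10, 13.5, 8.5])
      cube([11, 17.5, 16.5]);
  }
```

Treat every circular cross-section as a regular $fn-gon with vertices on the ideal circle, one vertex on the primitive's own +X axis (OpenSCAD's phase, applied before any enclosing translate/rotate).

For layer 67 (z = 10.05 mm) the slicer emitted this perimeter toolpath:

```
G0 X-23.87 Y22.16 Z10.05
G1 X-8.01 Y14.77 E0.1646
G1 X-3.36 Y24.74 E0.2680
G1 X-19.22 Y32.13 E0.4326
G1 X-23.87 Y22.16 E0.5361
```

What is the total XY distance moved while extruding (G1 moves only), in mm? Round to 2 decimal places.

57.00 mm

Sum the Euclidean lengths of each G1 segment: total = 57.00 mm.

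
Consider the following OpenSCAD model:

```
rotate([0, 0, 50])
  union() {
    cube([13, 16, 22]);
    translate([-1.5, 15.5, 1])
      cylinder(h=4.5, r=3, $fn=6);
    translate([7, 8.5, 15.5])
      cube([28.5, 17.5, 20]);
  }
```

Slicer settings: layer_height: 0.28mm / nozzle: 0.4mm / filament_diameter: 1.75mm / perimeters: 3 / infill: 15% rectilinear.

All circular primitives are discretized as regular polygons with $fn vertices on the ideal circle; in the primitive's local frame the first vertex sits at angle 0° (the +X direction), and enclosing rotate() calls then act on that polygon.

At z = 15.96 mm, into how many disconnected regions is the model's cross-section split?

At z = 15.96 mm: the 13×16 cube contributes its full rectangle; the cylinder at (-1.5, 15.5) is absent (z outside [1, 5.5]); the cube at (7, 8.5) (footprint 28.5×17.5) is included at this height; Taking the union: the regions partially overlap (shared area 45.00 mm²), so overlapping operands fuse into one piece — 1 connected region; (rotated 50° about Z; rotation is an isometry so areas/perimeters/island counts are preserved). The result has 1 disconnected region.

1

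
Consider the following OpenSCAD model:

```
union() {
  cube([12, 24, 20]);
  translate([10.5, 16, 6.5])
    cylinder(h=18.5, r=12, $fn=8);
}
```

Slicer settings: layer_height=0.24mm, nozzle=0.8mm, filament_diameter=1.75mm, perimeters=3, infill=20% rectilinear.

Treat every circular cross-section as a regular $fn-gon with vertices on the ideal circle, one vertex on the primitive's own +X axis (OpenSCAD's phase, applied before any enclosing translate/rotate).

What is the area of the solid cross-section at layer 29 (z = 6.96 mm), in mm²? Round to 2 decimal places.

At z = 6.96 mm: the cube is present — its section is the full 12×24 rectangle (area 288.00 mm²); the cylinder at (10.5, 16): section is a regular 8-gon, circumradius r=12 (area = (8/2)·12.000²·sin(360°/8) = 407.29 mm²); Merging all regions: the regions partially overlap — summed areas 695.29 mm² minus the doubly-counted overlap 208.67 mm² gives 486.62 mm² — area = 486.62 mm². Overall, the cross-section is a single solid region. Net area = 486.62 mm².

486.62 mm²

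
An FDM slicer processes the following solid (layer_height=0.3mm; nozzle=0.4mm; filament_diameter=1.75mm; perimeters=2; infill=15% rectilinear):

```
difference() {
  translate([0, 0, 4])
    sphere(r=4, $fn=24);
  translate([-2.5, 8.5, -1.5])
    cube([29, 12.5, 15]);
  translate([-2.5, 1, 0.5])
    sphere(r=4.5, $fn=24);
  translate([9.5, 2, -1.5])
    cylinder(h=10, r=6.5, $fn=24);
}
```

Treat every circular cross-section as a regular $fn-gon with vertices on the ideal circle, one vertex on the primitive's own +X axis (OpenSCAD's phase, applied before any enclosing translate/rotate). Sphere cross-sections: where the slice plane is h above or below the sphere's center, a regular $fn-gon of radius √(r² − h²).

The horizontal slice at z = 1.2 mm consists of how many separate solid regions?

At z = 1.2 mm: the r=4 sphere contributes a regular 24-gon of circumradius √(4²−2.8²) = 2.857; the cube at (-2.5, 8.5) is present — its section is the full 29×12.5 rectangle; the r=4.5 sphere at (-2.5, 1) slices to a regular 24-gon of circumradius 4.445 (√(r²−h²) with h=0.7 from center); the r=6.5 cylinder at (9.5, 2) gives a regular 24-gon of circumradius 6.5 (constant along its height); After the difference (first − rest): starting from the r=4 sphere, the 29×12.5 cube at (-2.5, 8.5) misses the remaining region (no effect); the r=4.5 sphere at (-2.5, 1) partially overlaps it — only the 20.58 mm² overlap (of its 61.37 mm²) is removed, clipping the outline; the r=6.5 cylinder at (9.5, 2) misses the remaining region (no effect) — 1 connected region. The result has 1 disconnected region.

1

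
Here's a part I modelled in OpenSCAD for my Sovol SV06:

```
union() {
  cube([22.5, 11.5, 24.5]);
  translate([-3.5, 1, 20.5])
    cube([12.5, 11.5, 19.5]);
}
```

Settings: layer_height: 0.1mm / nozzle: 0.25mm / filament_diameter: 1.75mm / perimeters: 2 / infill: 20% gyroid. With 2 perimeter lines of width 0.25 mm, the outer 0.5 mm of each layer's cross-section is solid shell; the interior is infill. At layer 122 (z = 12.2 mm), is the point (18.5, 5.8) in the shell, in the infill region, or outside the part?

infill

At z = 12.2 mm: the cube (footprint 22.5×11.5) is included at this height; the cube at (-3.5, 1) is not intersected at this z (z outside [20.5, 40]); Taking the union: only the 22.5×11.5 cube is present, so the union is just that shape — 1 connected region. Overall, the cross-section is a single solid region. The nearest boundary edge runs (22.50, 0.00)→(22.50, 11.50); distance from the point to it = 4.00 mm. The point is inside the cross-section and 4.00 mm from the nearest boundary — more than the 0.5 mm shell width (2 × 0.25), so it's in the infill interior.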